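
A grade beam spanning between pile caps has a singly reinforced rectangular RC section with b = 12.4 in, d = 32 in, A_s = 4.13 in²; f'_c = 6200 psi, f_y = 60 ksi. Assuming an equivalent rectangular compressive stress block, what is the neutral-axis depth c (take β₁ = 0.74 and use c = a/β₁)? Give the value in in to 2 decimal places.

c ≈ 5.12 in

T = A_s f_y = 4.13 × 60 = 247.8 kips.
a = T/(0.85 f'_c b) = 247.8/(0.85 × 6.2 × 12.4) = 3.7920 in.
With β₁ = 0.74, c = a/β₁ = 3.7920/0.74 = 5.12 in.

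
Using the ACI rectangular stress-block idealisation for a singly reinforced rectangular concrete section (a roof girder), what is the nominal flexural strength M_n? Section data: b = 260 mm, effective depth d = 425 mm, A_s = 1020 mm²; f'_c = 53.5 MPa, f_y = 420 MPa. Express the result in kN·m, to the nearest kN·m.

T = A_s f_y = 1020 × 420 = 428400 N = 428.4 kN.
From C = T: a = T/(0.85 f'_c b) = 428400/(0.85 × 53.5 × 260) = 36.23 mm.
M_n = T(d − a/2) = 428.4 kN × (425 − 18.115) mm = 174.31 kN·m.

M_n ≈ 174 kN·m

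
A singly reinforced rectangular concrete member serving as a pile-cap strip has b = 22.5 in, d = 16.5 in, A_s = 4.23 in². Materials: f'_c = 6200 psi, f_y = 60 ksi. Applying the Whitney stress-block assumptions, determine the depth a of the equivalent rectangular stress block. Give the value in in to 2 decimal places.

T = A_s f_y = 4.23 × 60 = 253.8 kips.
a = T/(0.85 f'_c b) = 253.8/(0.85 × 6.2 × 22.5) = 2.14 in.

a ≈ 2.14 in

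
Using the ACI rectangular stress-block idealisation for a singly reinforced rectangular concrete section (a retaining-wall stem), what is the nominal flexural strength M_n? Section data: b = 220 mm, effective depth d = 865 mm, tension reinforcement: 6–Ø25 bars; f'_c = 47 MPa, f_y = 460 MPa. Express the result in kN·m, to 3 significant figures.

M_n ≈ 1070 kN·m

A_s = 6 × 491 = 2946 mm².
T = A_s f_y = 2946 × 460 = 1355160 N = 1355.16 kN.
From C = T: a = T/(0.85 f'_c b) = 1355160/(0.85 × 47 × 220) = 154.19 mm.
M_n = T(d − a/2) = 1355.16 kN × (865 − 77.095) mm = 1067.74 kN·m.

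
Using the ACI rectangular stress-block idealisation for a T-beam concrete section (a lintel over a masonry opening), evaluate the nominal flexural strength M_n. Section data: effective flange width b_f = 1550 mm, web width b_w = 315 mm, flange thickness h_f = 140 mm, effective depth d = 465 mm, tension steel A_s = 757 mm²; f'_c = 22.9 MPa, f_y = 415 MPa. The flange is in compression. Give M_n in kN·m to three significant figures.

M_n ≈ 144 kN·m

Tension: T = A_s f_y = 757 × 415 = 314155 N.
Try a within the flange: a = T/(0.85 f'_c b_f) = 314155/(0.85 × 22.9 × 1550) = 10.41 mm.
Since a = 10.41 ≤ h_f = 140 mm, the stress block lies entirely in the flange; analyse as a rectangular beam of width b_f.
M_n = T(d − a/2) = 314155 × (465 − 5.205) = 144.45 × 10⁶ N·mm.
M_n = 144.45 kN·m.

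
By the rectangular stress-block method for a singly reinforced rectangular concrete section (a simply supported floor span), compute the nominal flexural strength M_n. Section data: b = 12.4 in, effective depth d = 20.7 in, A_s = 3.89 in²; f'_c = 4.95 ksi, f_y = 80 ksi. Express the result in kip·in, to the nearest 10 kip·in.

T = A_s f_y = 3.89 × 80 = 311.2 kips.
a = T/(0.85 f'_c b) = 311.2/(0.85 × 4.95 × 12.4) = 5.965 in.
M_n = T(d − a/2) = 311.2 × (20.7 − 2.9825) = 5513.7 kip·in.

M_n ≈ 5510 kip·in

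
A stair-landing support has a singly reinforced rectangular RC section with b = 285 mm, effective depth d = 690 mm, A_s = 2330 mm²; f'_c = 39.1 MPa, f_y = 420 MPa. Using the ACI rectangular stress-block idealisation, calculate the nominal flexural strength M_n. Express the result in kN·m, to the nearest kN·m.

M_n ≈ 625 kN·m

T = A_s f_y = 2330 × 420 = 978600 N = 978.6 kN.
From C = T: a = T/(0.85 f'_c b) = 978600/(0.85 × 39.1 × 285) = 103.32 mm.
M_n = T(d − a/2) = 978.6 kN × (690 − 51.66) mm = 624.68 kN·m.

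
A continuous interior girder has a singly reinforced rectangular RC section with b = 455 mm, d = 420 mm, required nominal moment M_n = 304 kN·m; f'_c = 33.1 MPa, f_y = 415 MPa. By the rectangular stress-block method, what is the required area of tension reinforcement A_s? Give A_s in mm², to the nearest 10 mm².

A_s ≈ 1880 mm²

With M_n = 0.85 f'_c a b (d − a/2), solve the quadratic for a:
a = d − √(d² − 2M_n/(0.85 f'_c b)) = 420 − √(420² − 2 × 304×10⁶/(0.85 × 33.1 × 455)) = 60.97 mm.
A_s = 0.85 f'_c a b / f_y = 0.85 × 33.1 × 60.97 × 455 / 415 = 1880.7 mm².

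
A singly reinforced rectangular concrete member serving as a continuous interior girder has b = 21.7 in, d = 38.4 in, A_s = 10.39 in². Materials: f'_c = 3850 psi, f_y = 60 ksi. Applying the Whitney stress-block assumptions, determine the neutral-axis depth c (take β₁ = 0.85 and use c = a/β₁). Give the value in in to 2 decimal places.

c ≈ 10.33 in

T = A_s f_y = 10.39 × 60 = 623.4 kips.
a = T/(0.85 f'_c b) = 623.4/(0.85 × 3.85 × 21.7) = 8.7786 in.
With β₁ = 0.85, c = a/β₁ = 8.7786/0.85 = 10.33 in.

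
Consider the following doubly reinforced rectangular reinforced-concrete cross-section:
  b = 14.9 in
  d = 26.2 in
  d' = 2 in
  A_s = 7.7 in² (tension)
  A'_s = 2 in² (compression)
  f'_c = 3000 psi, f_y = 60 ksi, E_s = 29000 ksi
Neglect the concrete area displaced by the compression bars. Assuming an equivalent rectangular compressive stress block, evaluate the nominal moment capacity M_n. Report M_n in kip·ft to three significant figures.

Assume both steels yield.
a = (A_s − A'_s) f_y/(0.85 f'_c b) = (7.7 − 2) × 60/(0.85 × 3 × 14.9) = 9.001 in.
c = a/β₁ = 9.001/0.85 = 10.589 in; ε'_s = 0.003(c − d')/c = 0.0024 ≥ ε_y = 0.0021, so the compression steel yields.
M_n = (A_s − A'_s) f_y (d − a/2) + A'_s f_y (d − d') = 342 × (26.2 − 4.5005) + 120 × (26.2 − 2) = 7421.2 + 2904.0 = 10325.2 kip·in = 10325.2/12 = 860.43 kip·ft.

M_n ≈ 860 kip·ft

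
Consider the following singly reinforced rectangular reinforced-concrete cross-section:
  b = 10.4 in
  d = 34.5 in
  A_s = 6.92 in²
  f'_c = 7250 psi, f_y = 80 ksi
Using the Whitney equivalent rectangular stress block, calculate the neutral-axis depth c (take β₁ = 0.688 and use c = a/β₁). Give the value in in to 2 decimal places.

T = A_s f_y = 6.92 × 80 = 553.6 kips.
a = T/(0.85 f'_c b) = 553.6/(0.85 × 7.25 × 10.4) = 8.6379 in.
With β₁ = 0.688, c = a/β₁ = 8.6379/0.688 = 12.56 in.

c ≈ 12.56 in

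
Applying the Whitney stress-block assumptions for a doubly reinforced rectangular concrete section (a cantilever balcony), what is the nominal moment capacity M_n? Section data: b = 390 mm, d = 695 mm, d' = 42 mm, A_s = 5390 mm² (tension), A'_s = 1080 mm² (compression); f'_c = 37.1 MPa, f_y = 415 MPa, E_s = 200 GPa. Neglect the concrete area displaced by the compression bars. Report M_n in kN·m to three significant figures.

M_n ≈ 1410 kN·m

Assume both tension and compression steel yield.
Net tension couple steel: A_s − A'_s = 4310 mm².
a = (A_s − A'_s) f_y / (0.85 f'_c b) = 1788650/(0.85 × 37.1 × 390) = 145.43 mm.
c = a/β₁ = 145.43/0.785 = 185.26 mm; ε'_s = 0.003(c − d')/c = 0.0023 ≥ f_y/E_s = 0.0021, so compression steel does yield.
M_n = (A_s − A'_s) f_y (d − a/2) + A'_s f_y (d − d') = [1788650 × (695 − 72.715) + 448200 × (695 − 42)] × 10⁻⁶ = 1113.05 + 292.67 = 1405.72 kN·m.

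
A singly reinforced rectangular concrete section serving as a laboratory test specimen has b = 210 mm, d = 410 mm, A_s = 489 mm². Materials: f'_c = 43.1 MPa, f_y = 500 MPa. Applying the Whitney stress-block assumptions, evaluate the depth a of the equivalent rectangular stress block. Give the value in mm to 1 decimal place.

T = A_s f_y = 489 × 500 = 244500 N = 244.5 kN.
Setting C = 0.85 f'_c a b equal to T: a = 244500/(0.85 × 43.1 × 210) = 31.8 mm.

a ≈ 31.8 mm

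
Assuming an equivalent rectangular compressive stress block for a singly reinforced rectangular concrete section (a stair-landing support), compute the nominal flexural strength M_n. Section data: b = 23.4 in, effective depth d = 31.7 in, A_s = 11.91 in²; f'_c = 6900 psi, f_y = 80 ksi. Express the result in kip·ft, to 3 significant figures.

T = A_s f_y = 11.91 × 80 = 952.8 kips.
a = T/(0.85 f'_c b) = 952.8/(0.85 × 6.9 × 23.4) = 6.943 in.
M_n = T(d − a/2) = 952.8 × (31.7 − 3.4715) = 26896.1 kip·in = 26896.1/12 = 2241.34 kip·ft.

M_n ≈ 2240 kip·ft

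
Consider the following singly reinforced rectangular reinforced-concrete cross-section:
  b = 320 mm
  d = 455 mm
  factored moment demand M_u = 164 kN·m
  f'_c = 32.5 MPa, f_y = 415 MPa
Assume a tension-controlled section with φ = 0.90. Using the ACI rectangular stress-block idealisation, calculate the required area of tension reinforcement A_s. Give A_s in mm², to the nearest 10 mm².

M_n = M_u/φ = 164/0.90 = 182.222 kN·m.
With M_n = 0.85 f'_c a b (d − a/2), solve the quadratic for a:
a = d − √(d² − 2M_n/(0.85 f'_c b)) = 455 − √(455² − 2 × 182.222×10⁶/(0.85 × 32.5 × 320)) = 47.82 mm.
A_s = 0.85 f'_c a b / f_y = 0.85 × 32.5 × 47.82 × 320 / 415 = 1018.6 mm².

A_s ≈ 1020 mm²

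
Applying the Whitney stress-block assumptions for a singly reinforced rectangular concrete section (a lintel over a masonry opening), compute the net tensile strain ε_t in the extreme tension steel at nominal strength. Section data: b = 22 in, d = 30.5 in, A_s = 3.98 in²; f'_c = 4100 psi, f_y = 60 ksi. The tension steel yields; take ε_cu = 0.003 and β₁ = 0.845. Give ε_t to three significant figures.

a = A_s f_y/(0.85 f'_c b) = 3.115 in.
β₁ = 0.845, so c = a/β₁ = 3.115/0.845 = 3.686 in.
From the linear strain diagram with ε_cu = 0.003: ε_t = 0.003 (d − c)/c = 0.003 × (30.5 − 3.686)/3.686 = 0.0218.
Since ε_t ≥ 0.005, the section is tension-controlled.

ε_t ≈ 0.0218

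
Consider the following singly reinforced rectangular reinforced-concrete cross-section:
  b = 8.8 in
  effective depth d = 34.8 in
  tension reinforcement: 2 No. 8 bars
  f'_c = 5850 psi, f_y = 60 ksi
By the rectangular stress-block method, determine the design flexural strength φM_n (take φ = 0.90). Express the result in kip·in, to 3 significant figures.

A_s = 2 × 0.79 = 1.58 in².
T = A_s f_y = 1.58 × 60 = 94.8 kips.
a = T/(0.85 f'_c b) = 94.8/(0.85 × 5.85 × 8.8) = 2.166 in.
M_n = T(d − a/2) = 94.8 × (34.8 − 1.083) = 3196.4 kip·in.
φM_n = 0.90 × 3196.4 = 2876.8 kip·in.

φM_n ≈ 2880 kip·in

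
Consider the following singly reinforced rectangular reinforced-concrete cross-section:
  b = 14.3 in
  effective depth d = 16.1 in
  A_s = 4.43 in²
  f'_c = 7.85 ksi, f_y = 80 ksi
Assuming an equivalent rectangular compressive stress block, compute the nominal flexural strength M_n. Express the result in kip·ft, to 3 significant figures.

M_n ≈ 421 kip·ft

T = A_s f_y = 4.43 × 80 = 354.4 kips.
a = T/(0.85 f'_c b) = 354.4/(0.85 × 7.85 × 14.3) = 3.714 in.
M_n = T(d − a/2) = 354.4 × (16.1 − 1.857) = 5047.7 kip·in = 5047.7/12 = 420.64 kip·ft.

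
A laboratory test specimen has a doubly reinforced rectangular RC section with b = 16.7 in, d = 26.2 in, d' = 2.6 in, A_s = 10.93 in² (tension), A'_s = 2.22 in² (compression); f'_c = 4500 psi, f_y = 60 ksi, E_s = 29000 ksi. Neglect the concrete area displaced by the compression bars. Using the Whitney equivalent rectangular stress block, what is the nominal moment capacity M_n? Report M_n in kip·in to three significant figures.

M_n ≈ 14700 kip·in

Assume both steels yield.
a = (A_s − A'_s) f_y/(0.85 f'_c b) = (10.93 − 2.22) × 60/(0.85 × 4.5 × 16.7) = 8.181 in.
c = a/β₁ = 8.181/0.825 = 9.916 in; ε'_s = 0.003(c − d')/c = 0.0022 ≥ ε_y = 0.0021, so the compression steel yields.
M_n = (A_s − A'_s) f_y (d − a/2) + A'_s f_y (d − d') = 522.6 × (26.2 − 4.0905) + 133.2 × (26.2 − 2.6) = 11554.4 + 3143.5 = 14697.9 kip·in.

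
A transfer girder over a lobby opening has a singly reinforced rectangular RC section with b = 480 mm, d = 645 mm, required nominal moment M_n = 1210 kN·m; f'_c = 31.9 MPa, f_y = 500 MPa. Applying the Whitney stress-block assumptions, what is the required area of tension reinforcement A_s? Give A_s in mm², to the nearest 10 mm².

With M_n = 0.85 f'_c a b (d − a/2), solve the quadratic for a:
a = d − √(d² − 2M_n/(0.85 f'_c b)) = 645 − √(645² − 2 × 1210×10⁶/(0.85 × 31.9 × 480)) = 165.32 mm.
A_s = 0.85 f'_c a b / f_y = 0.85 × 31.9 × 165.32 × 480 / 500 = 4303.3 mm².

A_s ≈ 4300 mm²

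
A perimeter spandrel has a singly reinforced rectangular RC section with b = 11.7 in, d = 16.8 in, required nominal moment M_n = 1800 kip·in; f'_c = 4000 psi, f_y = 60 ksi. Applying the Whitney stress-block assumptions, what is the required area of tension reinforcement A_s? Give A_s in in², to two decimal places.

A_s ≈ 1.96 in²

From M_n = 0.85 f'_c a b (d − a/2):
a = d − √(d² − 2M_n/(0.85 f'_c b)) = 16.8 − √(16.8² − 2 × 1800/(0.85 × 4 × 11.7)) = 2.953 in.
A_s = 0.85 f'_c a b / f_y = 0.85 × 4 × 2.953 × 11.7 / 60 = 1.958 in².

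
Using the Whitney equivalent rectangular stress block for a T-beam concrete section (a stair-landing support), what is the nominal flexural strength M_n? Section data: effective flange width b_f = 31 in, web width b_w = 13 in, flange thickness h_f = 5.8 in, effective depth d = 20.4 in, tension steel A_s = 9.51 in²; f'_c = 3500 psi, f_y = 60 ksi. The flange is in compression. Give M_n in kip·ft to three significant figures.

M_n ≈ 822 kip·ft

Tension: T = A_s f_y = 9.51 × 60 = 570.6 kips.
Try a within the flange: a = T/(0.85 f'_c b_f) = 570.6/(0.85 × 3.5 × 31) = 6.187 in.
a = 6.187 > h_f = 5.8 in: the block extends into the web. Split into flange-overhang and web parts.
C_f = 0.85 f'_c (b_f − b_w) h_f = 0.85 × 3.5 × (31 − 13) × 5.8 = 310.6 kips.
Remaining web compression depth: a_w = (T − C_f)/(0.85 f'_c b_w) = (570.6 − 310.6)/(0.85 × 3.5 × 13) = 6.723 in.
M_n = C_f(d − h_f/2) + (T − C_f)(d − a_w/2) = 310.6 × (20.4 − 2.9) + 260 × (20.4 − 3.3615) = 5435.5 + 4430.0 = 9865.5 kip·in.
M_n = 9865.5/12 = 822.13 kip·ft.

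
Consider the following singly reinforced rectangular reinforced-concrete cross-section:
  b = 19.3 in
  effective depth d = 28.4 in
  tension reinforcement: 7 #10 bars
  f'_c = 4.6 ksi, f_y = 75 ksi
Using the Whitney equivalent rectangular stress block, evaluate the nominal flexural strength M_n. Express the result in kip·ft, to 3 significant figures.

M_n ≈ 1330 kip·ft

A_s = 7 × 1.27 = 8.89 in².
T = A_s f_y = 8.89 × 75 = 666.75 kips.
a = T/(0.85 f'_c b) = 666.75/(0.85 × 4.6 × 19.3) = 8.835 in.
M_n = T(d − a/2) = 666.75 × (28.4 − 4.4175) = 15990.3 kip·in = 15990.3/12 = 1332.53 kip·ft.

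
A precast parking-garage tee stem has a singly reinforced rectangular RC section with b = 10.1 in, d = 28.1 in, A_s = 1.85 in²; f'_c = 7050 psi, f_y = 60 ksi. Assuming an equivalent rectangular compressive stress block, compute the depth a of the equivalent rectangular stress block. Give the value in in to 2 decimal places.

T = A_s f_y = 1.85 × 60 = 111 kips.
a = T/(0.85 f'_c b) = 111/(0.85 × 7.05 × 10.1) = 1.83 in.

a ≈ 1.83 in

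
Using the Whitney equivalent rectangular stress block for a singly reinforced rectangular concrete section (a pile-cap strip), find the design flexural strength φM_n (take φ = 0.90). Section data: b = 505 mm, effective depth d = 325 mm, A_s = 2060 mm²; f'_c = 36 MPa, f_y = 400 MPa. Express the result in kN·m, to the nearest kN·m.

φM_n ≈ 221 kN·m

T = A_s f_y = 2060 × 400 = 824000 N = 824 kN.
From C = T: a = T/(0.85 f'_c b) = 824000/(0.85 × 36 × 505) = 53.32 mm.
M_n = T(d − a/2) = 824 kN × (325 − 26.66) mm = 245.83 kN·m.
φM_n = 0.90 × 245.83 = 221.25 kN·m.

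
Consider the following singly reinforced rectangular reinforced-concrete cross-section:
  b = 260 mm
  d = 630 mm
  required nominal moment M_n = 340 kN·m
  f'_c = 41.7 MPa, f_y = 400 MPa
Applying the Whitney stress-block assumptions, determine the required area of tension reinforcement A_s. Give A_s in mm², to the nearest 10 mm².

A_s ≈ 1420 mm²

With M_n = 0.85 f'_c a b (d − a/2), solve the quadratic for a:
a = d − √(d² − 2M_n/(0.85 f'_c b)) = 630 − √(630² − 2 × 340×10⁶/(0.85 × 41.7 × 260)) = 61.57 mm.
A_s = 0.85 f'_c a b / f_y = 0.85 × 41.7 × 61.57 × 260 / 400 = 1418.5 mm².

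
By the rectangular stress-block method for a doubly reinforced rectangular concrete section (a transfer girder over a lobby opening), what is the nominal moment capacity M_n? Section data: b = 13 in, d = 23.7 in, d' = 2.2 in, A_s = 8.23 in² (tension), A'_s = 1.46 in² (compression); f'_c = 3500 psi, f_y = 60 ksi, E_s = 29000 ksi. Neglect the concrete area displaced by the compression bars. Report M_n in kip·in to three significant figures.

M_n ≈ 9380 kip·in

Assume both steels yield.
a = (A_s − A'_s) f_y/(0.85 f'_c b) = (8.23 − 1.46) × 60/(0.85 × 3.5 × 13) = 10.503 in.
c = a/β₁ = 10.503/0.85 = 12.356 in; ε'_s = 0.003(c − d')/c = 0.0025 ≥ ε_y = 0.0021, so the compression steel yields.
M_n = (A_s − A'_s) f_y (d − a/2) + A'_s f_y (d − d') = 406.2 × (23.7 − 5.2515) + 87.6 × (23.7 − 2.2) = 7493.8 + 1883.4 = 9377.2 kip·in.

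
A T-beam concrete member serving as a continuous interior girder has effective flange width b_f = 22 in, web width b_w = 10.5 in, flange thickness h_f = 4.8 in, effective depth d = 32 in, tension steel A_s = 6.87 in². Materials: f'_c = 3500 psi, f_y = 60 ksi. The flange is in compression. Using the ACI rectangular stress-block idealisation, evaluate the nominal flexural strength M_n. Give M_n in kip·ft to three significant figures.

Tension: T = A_s f_y = 6.87 × 60 = 412.2 kips.
Try a within the flange: a = T/(0.85 f'_c b_f) = 412.2/(0.85 × 3.5 × 22) = 6.298 in.
a = 6.298 > h_f = 4.8 in: the block extends into the web. Split into flange-overhang and web parts.
C_f = 0.85 f'_c (b_f − b_w) h_f = 0.85 × 3.5 × (22 − 10.5) × 4.8 = 164.2 kips.
Remaining web compression depth: a_w = (T − C_f)/(0.85 f'_c b_w) = (412.2 − 164.2)/(0.85 × 3.5 × 10.5) = 7.939 in.
M_n = C_f(d − h_f/2) + (T − C_f)(d − a_w/2) = 164.2 × (32 − 2.4) + 248 × (32 − 3.9695) = 4860.3 + 6951.6 = 11811.9 kip·in.
M_n = 11811.9/12 = 984.33 kip·ft.

M_n ≈ 984 kip·ft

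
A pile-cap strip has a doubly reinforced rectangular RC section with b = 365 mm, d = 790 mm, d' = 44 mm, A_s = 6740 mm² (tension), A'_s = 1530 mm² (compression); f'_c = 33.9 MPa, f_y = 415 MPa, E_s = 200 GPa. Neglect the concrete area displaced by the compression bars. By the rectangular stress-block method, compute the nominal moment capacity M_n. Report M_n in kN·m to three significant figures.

Assume both tension and compression steel yield.
Net tension couple steel: A_s − A'_s = 5210 mm².
a = (A_s − A'_s) f_y / (0.85 f'_c b) = 2162150/(0.85 × 33.9 × 365) = 205.58 mm.
c = a/β₁ = 205.58/0.808 = 254.43 mm; ε'_s = 0.003(c − d')/c = 0.0025 ≥ f_y/E_s = 0.0021, so compression steel does yield.
M_n = (A_s − A'_s) f_y (d − a/2) + A'_s f_y (d − d') = [2162150 × (790 − 102.79) + 634950 × (790 − 44)] × 10⁻⁶ = 1485.85 + 473.67 = 1959.52 kN·m.

M_n ≈ 1960 kN·m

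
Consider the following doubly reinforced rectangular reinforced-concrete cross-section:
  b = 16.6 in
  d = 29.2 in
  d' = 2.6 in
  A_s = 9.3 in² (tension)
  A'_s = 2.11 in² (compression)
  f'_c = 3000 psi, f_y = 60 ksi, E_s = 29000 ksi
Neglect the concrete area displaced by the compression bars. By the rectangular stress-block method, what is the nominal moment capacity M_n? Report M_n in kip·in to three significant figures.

M_n ≈ 13800 kip·in

Assume both steels yield.
a = (A_s − A'_s) f_y/(0.85 f'_c b) = (9.3 − 2.11) × 60/(0.85 × 3 × 16.6) = 10.191 in.
c = a/β₁ = 10.191/0.85 = 11.989 in; ε'_s = 0.003(c − d')/c = 0.0023 ≥ ε_y = 0.0021, so the compression steel yields.
M_n = (A_s − A'_s) f_y (d − a/2) + A'_s f_y (d − d') = 431.4 × (29.2 − 5.0955) + 126.6 × (29.2 − 2.6) = 10398.7 + 3367.6 = 13766.3 kip·in.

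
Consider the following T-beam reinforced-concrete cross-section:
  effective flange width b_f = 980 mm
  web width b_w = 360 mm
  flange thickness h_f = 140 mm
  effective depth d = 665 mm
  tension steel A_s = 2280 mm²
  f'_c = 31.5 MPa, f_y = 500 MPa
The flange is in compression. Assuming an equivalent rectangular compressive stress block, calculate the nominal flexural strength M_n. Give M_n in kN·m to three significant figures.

Tension: T = A_s f_y = 2280 × 500 = 1140000 N.
Try a within the flange: a = T/(0.85 f'_c b_f) = 1140000/(0.85 × 31.5 × 980) = 43.45 mm.
Since a = 43.45 ≤ h_f = 140 mm, the stress block lies entirely in the flange; analyse as a rectangular beam of width b_f.
M_n = T(d − a/2) = 1140000 × (665 − 21.725) = 733.33 × 10⁶ N·mm.
M_n = 733.33 kN·m.

M_n ≈ 733 kN·m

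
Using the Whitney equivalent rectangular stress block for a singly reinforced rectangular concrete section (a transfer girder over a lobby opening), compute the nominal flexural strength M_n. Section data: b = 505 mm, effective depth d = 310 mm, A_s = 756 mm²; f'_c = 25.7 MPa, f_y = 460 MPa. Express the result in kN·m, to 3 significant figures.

M_n ≈ 102 kN·m

T = A_s f_y = 756 × 460 = 347760 N = 347.76 kN.
From C = T: a = T/(0.85 f'_c b) = 347760/(0.85 × 25.7 × 505) = 31.52 mm.
M_n = T(d − a/2) = 347.76 kN × (310 − 15.76) mm = 102.32 kN·m.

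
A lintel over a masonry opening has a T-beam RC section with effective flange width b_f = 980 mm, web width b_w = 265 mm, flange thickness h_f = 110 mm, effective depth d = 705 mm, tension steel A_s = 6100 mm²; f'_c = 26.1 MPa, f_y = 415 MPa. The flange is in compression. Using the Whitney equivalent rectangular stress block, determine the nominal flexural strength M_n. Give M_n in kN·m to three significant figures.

Tension: T = A_s f_y = 6100 × 415 = 2531500 N.
Try a within the flange: a = T/(0.85 f'_c b_f) = 2531500/(0.85 × 26.1 × 980) = 116.44 mm.
a = 116.44 > h_f = 110 mm: the block extends into the web. Split into flange-overhang and web parts.
C_f = 0.85 f'_c (b_f − b_w) h_f = 0.85 × 26.1 × (980 − 265) × 110 = 1744850 N.
Remaining web compression depth: a_w = (T − C_f)/(0.85 f'_c b_w) = (2531500 − 1744850)/(0.85 × 26.1 × 265) = 133.81 mm.
M_n = C_f(d − h_f/2) + (T − C_f)(d − a_w/2) = 1744850 × (705 − 55) + 786650 × (705 − 66.905) = 1134.15 + 501.96 = 1636.11 × 10⁶ N·mm.
M_n = 1636.11 kN·m.

M_n ≈ 1640 kN·m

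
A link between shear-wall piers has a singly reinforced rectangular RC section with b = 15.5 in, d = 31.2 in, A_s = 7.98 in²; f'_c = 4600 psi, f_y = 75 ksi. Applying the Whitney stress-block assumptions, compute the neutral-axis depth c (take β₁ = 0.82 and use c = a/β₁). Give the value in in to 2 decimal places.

c ≈ 12.04 in

T = A_s f_y = 7.98 × 75 = 598.5 kips.
a = T/(0.85 f'_c b) = 598.5/(0.85 × 4.6 × 15.5) = 9.8754 in.
With β₁ = 0.82, c = a/β₁ = 9.8754/0.82 = 12.04 in.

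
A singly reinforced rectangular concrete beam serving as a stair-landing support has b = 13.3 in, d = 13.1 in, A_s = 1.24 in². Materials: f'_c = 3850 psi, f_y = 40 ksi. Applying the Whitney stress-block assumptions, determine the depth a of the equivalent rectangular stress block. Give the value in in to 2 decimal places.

T = A_s f_y = 1.24 × 40 = 49.6 kips.
a = T/(0.85 f'_c b) = 49.6/(0.85 × 3.85 × 13.3) = 1.14 in.

a ≈ 1.14 in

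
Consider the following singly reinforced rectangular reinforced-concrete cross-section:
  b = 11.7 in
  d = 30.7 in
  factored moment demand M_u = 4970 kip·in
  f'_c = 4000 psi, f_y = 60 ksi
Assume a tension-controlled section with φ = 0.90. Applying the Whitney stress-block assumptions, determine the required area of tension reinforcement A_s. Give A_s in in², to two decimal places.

A_s ≈ 3.26 in²

M_n = M_u/φ = 4970/0.90 = 5522.22 kip·in.
From M_n = 0.85 f'_c a b (d − a/2):
a = d − √(d² − 2M_n/(0.85 f'_c b)) = 30.7 − √(30.7² − 2 × 5522.22/(0.85 × 4 × 11.7)) = 4.915 in.
A_s = 0.85 f'_c a b / f_y = 0.85 × 4 × 4.915 × 11.7 / 60 = 3.259 in².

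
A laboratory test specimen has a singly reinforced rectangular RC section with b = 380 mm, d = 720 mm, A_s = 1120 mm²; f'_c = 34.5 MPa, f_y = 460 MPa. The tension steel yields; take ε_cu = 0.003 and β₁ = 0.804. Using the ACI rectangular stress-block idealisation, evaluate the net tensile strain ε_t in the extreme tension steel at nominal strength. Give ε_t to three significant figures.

a = A_s f_y/(0.85 f'_c b) = 46.23 mm.
β₁ = 0.804, so c = a/β₁ = 46.23/0.804 = 57.50 mm.
From the linear strain diagram with ε_cu = 0.003: ε_t = 0.003 (d − c)/c = 0.003 × (720 − 57.50)/57.50 = 0.0346.
Since ε_t ≥ 0.005, the section is tension-controlled.

ε_t ≈ 0.0346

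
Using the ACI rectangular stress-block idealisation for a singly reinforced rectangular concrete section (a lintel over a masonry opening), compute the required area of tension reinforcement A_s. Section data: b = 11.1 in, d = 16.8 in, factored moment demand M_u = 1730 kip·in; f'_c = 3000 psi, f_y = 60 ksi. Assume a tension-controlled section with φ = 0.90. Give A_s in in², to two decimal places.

M_n = M_u/φ = 1730/0.90 = 1922.22 kip·in.
From M_n = 0.85 f'_c a b (d − a/2):
a = d − √(d² − 2M_n/(0.85 f'_c b)) = 16.8 − √(16.8² − 2 × 1922.22/(0.85 × 3 × 11.1)) = 4.700 in.
A_s = 0.85 f'_c a b / f_y = 0.85 × 3 × 4.700 × 11.1 / 60 = 2.217 in².

A_s ≈ 2.22 in²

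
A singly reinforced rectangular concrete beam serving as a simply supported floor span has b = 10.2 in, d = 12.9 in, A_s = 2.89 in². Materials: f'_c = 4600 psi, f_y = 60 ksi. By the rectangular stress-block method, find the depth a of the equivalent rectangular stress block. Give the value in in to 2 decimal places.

a ≈ 4.35 in

T = A_s f_y = 2.89 × 60 = 173.4 kips.
a = T/(0.85 f'_c b) = 173.4/(0.85 × 4.6 × 10.2) = 4.35 in.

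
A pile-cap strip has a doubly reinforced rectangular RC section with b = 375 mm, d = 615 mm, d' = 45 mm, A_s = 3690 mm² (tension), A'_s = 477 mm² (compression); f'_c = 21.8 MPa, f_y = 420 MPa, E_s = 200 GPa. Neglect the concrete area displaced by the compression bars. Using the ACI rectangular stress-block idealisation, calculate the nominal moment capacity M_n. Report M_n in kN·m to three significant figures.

M_n ≈ 813 kN·m

Assume both tension and compression steel yield.
Net tension couple steel: A_s − A'_s = 3213 mm².
a = (A_s − A'_s) f_y / (0.85 f'_c b) = 1349460/(0.85 × 21.8 × 375) = 194.20 mm.
c = a/β₁ = 194.20/0.85 = 228.47 mm; ε'_s = 0.003(c − d')/c = 0.0024 ≥ f_y/E_s = 0.0021, so compression steel does yield.
M_n = (A_s − A'_s) f_y (d − a/2) + A'_s f_y (d − d') = [1349460 × (615 − 97.1) + 200340 × (615 − 45)] × 10⁻⁶ = 698.89 + 114.19 = 813.08 kN·m.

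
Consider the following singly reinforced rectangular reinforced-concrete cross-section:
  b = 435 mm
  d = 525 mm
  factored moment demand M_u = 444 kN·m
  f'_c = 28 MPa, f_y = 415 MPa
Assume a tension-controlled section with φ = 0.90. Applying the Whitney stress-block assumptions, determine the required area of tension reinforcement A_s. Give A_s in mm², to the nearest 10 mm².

A_s ≈ 2500 mm²

M_n = M_u/φ = 444/0.90 = 493.333 kN·m.
With M_n = 0.85 f'_c a b (d − a/2), solve the quadratic for a:
a = d − √(d² − 2M_n/(0.85 f'_c b)) = 525 − √(525² − 2 × 493.333×10⁶/(0.85 × 28 × 435)) = 100.36 mm.
A_s = 0.85 f'_c a b / f_y = 0.85 × 28 × 100.36 × 435 / 415 = 2503.7 mm².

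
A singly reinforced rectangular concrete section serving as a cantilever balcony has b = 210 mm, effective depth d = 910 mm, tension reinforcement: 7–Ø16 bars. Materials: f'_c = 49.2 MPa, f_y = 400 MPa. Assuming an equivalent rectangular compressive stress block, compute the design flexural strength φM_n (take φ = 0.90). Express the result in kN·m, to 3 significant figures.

φM_n ≈ 445 kN·m

A_s = 7 × 201 = 1407 mm².
T = A_s f_y = 1407 × 400 = 562800 N = 562.8 kN.
From C = T: a = T/(0.85 f'_c b) = 562800/(0.85 × 49.2 × 210) = 64.08 mm.
M_n = T(d − a/2) = 562.8 kN × (910 − 32.04) mm = 494.12 kN·m.
φM_n = 0.90 × 494.12 = 444.71 kN·m.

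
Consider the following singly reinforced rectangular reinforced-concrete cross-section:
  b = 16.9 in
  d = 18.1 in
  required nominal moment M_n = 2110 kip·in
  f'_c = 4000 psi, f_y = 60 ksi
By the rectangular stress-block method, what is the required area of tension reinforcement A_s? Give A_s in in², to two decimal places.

A_s ≈ 2.07 in²

From M_n = 0.85 f'_c a b (d − a/2):
a = d − √(d² − 2M_n/(0.85 f'_c b)) = 18.1 − √(18.1² − 2 × 2110/(0.85 × 4 × 16.9)) = 2.157 in.
A_s = 0.85 f'_c a b / f_y = 0.85 × 4 × 2.157 × 16.9 / 60 = 2.066 in².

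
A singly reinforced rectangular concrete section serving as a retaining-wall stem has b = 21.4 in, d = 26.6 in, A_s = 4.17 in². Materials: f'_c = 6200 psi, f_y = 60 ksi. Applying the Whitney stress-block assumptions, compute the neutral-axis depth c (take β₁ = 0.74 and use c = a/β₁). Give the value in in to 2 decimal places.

c ≈ 3.00 in

T = A_s f_y = 4.17 × 60 = 250.2 kips.
a = T/(0.85 f'_c b) = 250.2/(0.85 × 6.2 × 21.4) = 2.2185 in.
With β₁ = 0.74, c = a/β₁ = 2.2185/0.74 = 3.00 in.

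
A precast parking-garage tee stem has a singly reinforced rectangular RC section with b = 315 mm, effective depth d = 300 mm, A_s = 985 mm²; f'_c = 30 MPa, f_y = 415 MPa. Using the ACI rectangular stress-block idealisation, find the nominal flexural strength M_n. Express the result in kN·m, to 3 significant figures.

T = A_s f_y = 985 × 415 = 408775 N = 408.775 kN.
From C = T: a = T/(0.85 f'_c b) = 408775/(0.85 × 30 × 315) = 50.89 mm.
M_n = T(d − a/2) = 408.775 kN × (300 − 25.445) mm = 112.23 kN·m.

M_n ≈ 112 kN·m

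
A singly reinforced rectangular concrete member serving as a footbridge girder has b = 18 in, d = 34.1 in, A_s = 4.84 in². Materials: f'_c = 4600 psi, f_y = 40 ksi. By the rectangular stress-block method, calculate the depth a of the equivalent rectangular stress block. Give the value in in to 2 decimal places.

a ≈ 2.75 in

T = A_s f_y = 4.84 × 40 = 193.6 kips.
a = T/(0.85 f'_c b) = 193.6/(0.85 × 4.6 × 18) = 2.75 in.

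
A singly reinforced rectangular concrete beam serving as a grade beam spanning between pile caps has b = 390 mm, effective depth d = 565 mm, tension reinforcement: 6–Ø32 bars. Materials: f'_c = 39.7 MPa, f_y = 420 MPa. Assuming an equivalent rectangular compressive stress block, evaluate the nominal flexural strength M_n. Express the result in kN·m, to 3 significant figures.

M_n ≈ 989 kN·m

A_s = 6 × 804 = 4824 mm².
T = A_s f_y = 4824 × 420 = 2026080 N = 2026.08 kN.
From C = T: a = T/(0.85 f'_c b) = 2026080/(0.85 × 39.7 × 390) = 153.95 mm.
M_n = T(d − a/2) = 2026.08 kN × (565 − 76.975) mm = 988.78 kN·m.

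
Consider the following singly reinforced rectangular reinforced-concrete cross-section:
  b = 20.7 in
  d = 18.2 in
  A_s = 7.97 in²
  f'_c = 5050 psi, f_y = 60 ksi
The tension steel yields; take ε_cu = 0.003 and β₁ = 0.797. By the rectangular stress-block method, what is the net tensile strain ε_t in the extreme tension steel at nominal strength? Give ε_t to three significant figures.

a = A_s f_y/(0.85 f'_c b) = 5.382 in.
β₁ = 0.797, so c = a/β₁ = 5.382/0.797 = 6.753 in.
From the linear strain diagram with ε_cu = 0.003: ε_t = 0.003 (d − c)/c = 0.003 × (18.2 − 6.753)/6.753 = 0.00509.
Since ε_t ≥ 0.005, the section is tension-controlled.

ε_t ≈ 0.00509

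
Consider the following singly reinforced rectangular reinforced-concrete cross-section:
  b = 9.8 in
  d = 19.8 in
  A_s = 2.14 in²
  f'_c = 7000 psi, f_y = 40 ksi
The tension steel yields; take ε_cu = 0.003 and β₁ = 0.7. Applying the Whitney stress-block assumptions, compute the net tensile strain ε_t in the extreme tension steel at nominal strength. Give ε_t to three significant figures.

a = A_s f_y/(0.85 f'_c b) = 1.468 in.
β₁ = 0.7, so c = a/β₁ = 1.468/0.7 = 2.097 in.
From the linear strain diagram with ε_cu = 0.003: ε_t = 0.003 (d − c)/c = 0.003 × (19.8 − 2.097)/2.097 = 0.0253.
Since ε_t ≥ 0.005, the section is tension-controlled.

ε_t ≈ 0.0253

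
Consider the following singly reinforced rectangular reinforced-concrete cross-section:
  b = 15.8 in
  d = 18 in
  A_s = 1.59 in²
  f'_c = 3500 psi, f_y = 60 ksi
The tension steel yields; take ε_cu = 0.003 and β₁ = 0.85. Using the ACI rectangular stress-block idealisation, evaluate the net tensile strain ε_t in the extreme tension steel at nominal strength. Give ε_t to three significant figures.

a = A_s f_y/(0.85 f'_c b) = 2.030 in.
β₁ = 0.85, so c = a/β₁ = 2.030/0.85 = 2.388 in.
From the linear strain diagram with ε_cu = 0.003: ε_t = 0.003 (d − c)/c = 0.003 × (18 − 2.388)/2.388 = 0.0196.
Since ε_t ≥ 0.005, the section is tension-controlled.

ε_t ≈ 0.0196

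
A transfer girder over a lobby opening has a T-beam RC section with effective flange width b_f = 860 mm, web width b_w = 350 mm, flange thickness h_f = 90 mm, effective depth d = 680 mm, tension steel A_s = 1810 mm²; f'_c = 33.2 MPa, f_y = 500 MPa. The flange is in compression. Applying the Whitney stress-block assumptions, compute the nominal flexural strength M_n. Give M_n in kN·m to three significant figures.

Tension: T = A_s f_y = 1810 × 500 = 905000 N.
Try a within the flange: a = T/(0.85 f'_c b_f) = 905000/(0.85 × 33.2 × 860) = 37.29 mm.
Since a = 37.29 ≤ h_f = 90 mm, the stress block lies entirely in the flange; analyse as a rectangular beam of width b_f.
M_n = T(d − a/2) = 905000 × (680 − 18.645) = 598.53 × 10⁶ N·mm.
M_n = 598.53 kN·m.

M_n ≈ 599 kN·m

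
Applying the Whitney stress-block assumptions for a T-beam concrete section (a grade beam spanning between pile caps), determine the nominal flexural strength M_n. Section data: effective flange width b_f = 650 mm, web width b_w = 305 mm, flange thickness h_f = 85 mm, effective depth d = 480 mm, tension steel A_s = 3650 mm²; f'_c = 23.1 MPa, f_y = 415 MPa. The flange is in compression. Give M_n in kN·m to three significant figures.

M_n ≈ 629 kN·m

Tension: T = A_s f_y = 3650 × 415 = 1514750 N.
Try a within the flange: a = T/(0.85 f'_c b_f) = 1514750/(0.85 × 23.1 × 650) = 118.69 mm.
a = 118.69 > h_f = 85 mm: the block extends into the web. Split into flange-overhang and web parts.
C_f = 0.85 f'_c (b_f − b_w) h_f = 0.85 × 23.1 × (650 − 305) × 85 = 575796 N.
Remaining web compression depth: a_w = (T − C_f)/(0.85 f'_c b_w) = (1514750 − 575796)/(0.85 × 23.1 × 305) = 156.79 mm.
M_n = C_f(d − h_f/2) + (T − C_f)(d − a_w/2) = 575796 × (480 − 42.5) + 938954 × (480 − 78.395) = 251.91 + 377.09 = 629.00 × 10⁶ N·mm.
M_n = 629.00 kN·m.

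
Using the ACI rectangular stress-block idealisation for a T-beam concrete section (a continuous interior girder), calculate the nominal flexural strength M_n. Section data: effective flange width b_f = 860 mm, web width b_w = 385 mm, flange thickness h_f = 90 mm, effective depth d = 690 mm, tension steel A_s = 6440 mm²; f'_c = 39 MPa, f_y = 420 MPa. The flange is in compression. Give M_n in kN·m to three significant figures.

Tension: T = A_s f_y = 6440 × 420 = 2704800 N.
Try a within the flange: a = T/(0.85 f'_c b_f) = 2704800/(0.85 × 39 × 860) = 94.88 mm.
a = 94.88 > h_f = 90 mm: the block extends into the web. Split into flange-overhang and web parts.
C_f = 0.85 f'_c (b_f − b_w) h_f = 0.85 × 39 × (860 − 385) × 90 = 1417163 N.
Remaining web compression depth: a_w = (T − C_f)/(0.85 f'_c b_w) = (2704800 − 1417163)/(0.85 × 39 × 385) = 100.89 mm.
M_n = C_f(d − h_f/2) + (T − C_f)(d − a_w/2) = 1417163 × (690 − 45) + 1287637 × (690 − 50.445) = 914.07 + 823.51 = 1737.58 × 10⁶ N·mm.
M_n = 1737.58 kN·m.

M_n ≈ 1740 kN·m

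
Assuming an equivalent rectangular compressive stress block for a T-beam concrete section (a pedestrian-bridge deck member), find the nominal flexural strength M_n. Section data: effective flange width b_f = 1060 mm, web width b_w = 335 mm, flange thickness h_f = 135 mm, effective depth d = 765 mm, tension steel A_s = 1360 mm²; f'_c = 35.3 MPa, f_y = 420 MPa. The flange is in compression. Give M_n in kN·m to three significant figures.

M_n ≈ 432 kN·m

Tension: T = A_s f_y = 1360 × 420 = 571200 N.
Try a within the flange: a = T/(0.85 f'_c b_f) = 571200/(0.85 × 35.3 × 1060) = 17.96 mm.
Since a = 17.96 ≤ h_f = 135 mm, the stress block lies entirely in the flange; analyse as a rectangular beam of width b_f.
M_n = T(d − a/2) = 571200 × (765 − 8.98) = 431.84 × 10⁶ N·mm.
M_n = 431.84 kN·m.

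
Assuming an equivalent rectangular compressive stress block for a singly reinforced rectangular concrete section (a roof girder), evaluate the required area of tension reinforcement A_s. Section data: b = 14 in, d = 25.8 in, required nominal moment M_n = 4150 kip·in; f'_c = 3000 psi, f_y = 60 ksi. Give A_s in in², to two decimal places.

From M_n = 0.85 f'_c a b (d − a/2):
a = d − √(d² − 2M_n/(0.85 f'_c b)) = 25.8 − √(25.8² − 2 × 4150/(0.85 × 3 × 14)) = 4.988 in.
A_s = 0.85 f'_c a b / f_y = 0.85 × 3 × 4.988 × 14 / 60 = 2.968 in².

A_s ≈ 2.97 in²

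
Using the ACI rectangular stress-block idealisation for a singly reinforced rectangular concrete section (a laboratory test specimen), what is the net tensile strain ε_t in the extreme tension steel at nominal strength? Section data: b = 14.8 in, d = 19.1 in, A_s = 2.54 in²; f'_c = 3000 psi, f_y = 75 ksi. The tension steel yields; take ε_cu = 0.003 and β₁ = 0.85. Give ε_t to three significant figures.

a = A_s f_y/(0.85 f'_c b) = 5.048 in.
β₁ = 0.85, so c = a/β₁ = 5.048/0.85 = 5.939 in.
From the linear strain diagram with ε_cu = 0.003: ε_t = 0.003 (d − c)/c = 0.003 × (19.1 − 5.939)/5.939 = 0.00665.
Since ε_t ≥ 0.005, the section is tension-controlled.

ε_t ≈ 0.00665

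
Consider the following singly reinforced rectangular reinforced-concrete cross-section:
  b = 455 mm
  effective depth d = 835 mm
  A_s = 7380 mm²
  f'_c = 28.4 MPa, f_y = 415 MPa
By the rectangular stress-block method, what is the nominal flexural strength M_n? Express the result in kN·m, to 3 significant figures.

M_n ≈ 2130 kN·m

T = A_s f_y = 7380 × 415 = 3062700 N = 3062.7 kN.
From C = T: a = T/(0.85 f'_c b) = 3062700/(0.85 × 28.4 × 455) = 278.84 mm.
M_n = T(d − a/2) = 3062.7 kN × (835 − 139.42) mm = 2130.35 kN·m.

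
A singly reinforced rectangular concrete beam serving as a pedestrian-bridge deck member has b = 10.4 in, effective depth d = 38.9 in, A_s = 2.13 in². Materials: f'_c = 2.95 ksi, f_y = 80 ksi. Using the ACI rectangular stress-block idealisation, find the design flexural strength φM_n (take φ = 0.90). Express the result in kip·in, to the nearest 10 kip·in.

T = A_s f_y = 2.13 × 80 = 170.4 kips.
a = T/(0.85 f'_c b) = 170.4/(0.85 × 2.95 × 10.4) = 6.534 in.
M_n = T(d − a/2) = 170.4 × (38.9 − 3.267) = 6071.9 kip·in.
φM_n = 0.90 × 6071.9 = 5464.7 kip·in.

φM_n ≈ 5460 kip·in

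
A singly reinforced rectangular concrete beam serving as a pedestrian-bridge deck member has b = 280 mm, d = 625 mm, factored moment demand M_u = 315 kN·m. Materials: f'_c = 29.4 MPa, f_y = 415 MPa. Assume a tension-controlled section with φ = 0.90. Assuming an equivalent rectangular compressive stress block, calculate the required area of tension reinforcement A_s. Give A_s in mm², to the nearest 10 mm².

A_s ≈ 1450 mm²

M_n = M_u/φ = 315/0.90 = 350 kN·m.
With M_n = 0.85 f'_c a b (d − a/2), solve the quadratic for a:
a = d − √(d² − 2M_n/(0.85 f'_c b)) = 625 − √(625² − 2 × 350×10⁶/(0.85 × 29.4 × 280)) = 85.94 mm.
A_s = 0.85 f'_c a b / f_y = 0.85 × 29.4 × 85.94 × 280 / 415 = 1449.0 mm².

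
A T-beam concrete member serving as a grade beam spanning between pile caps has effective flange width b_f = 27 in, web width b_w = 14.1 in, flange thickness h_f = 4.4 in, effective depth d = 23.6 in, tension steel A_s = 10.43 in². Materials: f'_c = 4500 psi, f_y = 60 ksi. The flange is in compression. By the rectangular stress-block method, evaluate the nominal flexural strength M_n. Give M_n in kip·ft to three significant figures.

M_n ≈ 1060 kip·ft

Tension: T = A_s f_y = 10.43 × 60 = 625.8 kips.
Try a within the flange: a = T/(0.85 f'_c b_f) = 625.8/(0.85 × 4.5 × 27) = 6.060 in.
a = 6.060 > h_f = 4.4 in: the block extends into the web. Split into flange-overhang and web parts.
C_f = 0.85 f'_c (b_f − b_w) h_f = 0.85 × 4.5 × (27 − 14.1) × 4.4 = 217.1 kips.
Remaining web compression depth: a_w = (T − C_f)/(0.85 f'_c b_w) = (625.8 − 217.1)/(0.85 × 4.5 × 14.1) = 7.578 in.
M_n = C_f(d − h_f/2) + (T − C_f)(d − a_w/2) = 217.1 × (23.6 − 2.2) + 408.7 × (23.6 − 3.789) = 4645.9 + 8096.8 = 12742.7 kip·in.
M_n = 12742.7/12 = 1061.89 kip·ft.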